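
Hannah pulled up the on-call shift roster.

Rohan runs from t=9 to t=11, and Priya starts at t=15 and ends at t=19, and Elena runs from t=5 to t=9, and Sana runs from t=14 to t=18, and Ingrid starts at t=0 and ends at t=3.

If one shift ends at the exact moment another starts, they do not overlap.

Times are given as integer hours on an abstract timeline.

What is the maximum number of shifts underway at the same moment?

Walk through starts and ends in time order (an end at T is processed before a start at T):
t=0 start Ingrid → 1
t=3 end Ingrid → 0
t=5 start Elena → 1
t=9 end Elena → 0
t=9 start Rohan → 1
t=11 end Rohan → 0
t=14 start Sana → 1
t=15 start Priya → 2
t=18 end Sana → 1
t=19 end Priya → 0
Peak is 2, at t=15 (Priya, Sana).

2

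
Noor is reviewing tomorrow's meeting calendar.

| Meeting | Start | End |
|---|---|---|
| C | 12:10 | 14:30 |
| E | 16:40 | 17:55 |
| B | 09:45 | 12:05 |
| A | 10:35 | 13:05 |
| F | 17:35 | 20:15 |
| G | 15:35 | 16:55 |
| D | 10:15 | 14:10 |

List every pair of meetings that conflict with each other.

Sorted by start: B, D, A, C, G, E, F.
D starts before B ends → B and D overlap.
A starts before B ends → B and A overlap.
C starts after B ends; B is clear from here.
A starts before D ends → D and A overlap.
C starts before D ends → D and C overlap.
G starts after D ends; D is clear from here.
C starts before A ends → A and C overlap.
G starts after A ends; A is clear from here.
G starts after C ends; C is clear from here.
E starts before G ends → G and E overlap.
F starts after G ends.
F starts before E ends → E and F overlap.

A & B, A & C, A & D, B & D, C & D, E & F, E & G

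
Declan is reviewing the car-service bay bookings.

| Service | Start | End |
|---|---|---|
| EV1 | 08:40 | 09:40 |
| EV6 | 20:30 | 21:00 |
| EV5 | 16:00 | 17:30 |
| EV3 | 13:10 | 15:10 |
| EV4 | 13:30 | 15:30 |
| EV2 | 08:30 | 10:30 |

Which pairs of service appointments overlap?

EV1 & EV2, EV3 & EV4

Sorted by start: EV2, EV1, EV3, EV4, EV5, EV6.
EV1 starts before EV2 ends → EV2 and EV1 overlap.
EV3 starts after EV2 ends, so EV2 has no further overlaps.
EV3 starts after EV1 ends, so EV1 has no further overlaps.
EV4 starts before EV3 ends → EV3 and EV4 overlap.
EV5 starts after EV3 ends, so EV3 has no further overlaps.
EV5 starts after EV4 ends, so EV4 has no further overlaps.
EV6 starts after EV5 ends.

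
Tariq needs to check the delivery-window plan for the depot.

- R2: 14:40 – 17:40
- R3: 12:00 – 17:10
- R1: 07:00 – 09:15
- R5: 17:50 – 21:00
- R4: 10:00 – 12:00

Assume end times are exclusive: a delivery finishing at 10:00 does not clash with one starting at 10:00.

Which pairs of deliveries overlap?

Two intervals overlap when each starts before the other ends.
Sorted by start: R1, R4, R3, R2, R5.
R4 starts after R1 ends, so R1 has no further overlaps.
R3 starts exactly when R4 ends (back-to-back, no overlap), so R4 has no further overlaps.
R2 starts before R3 ends → R3 and R2 overlap.
R5 starts after R3 ends.
R5 starts after R2 ends.

R2 & R3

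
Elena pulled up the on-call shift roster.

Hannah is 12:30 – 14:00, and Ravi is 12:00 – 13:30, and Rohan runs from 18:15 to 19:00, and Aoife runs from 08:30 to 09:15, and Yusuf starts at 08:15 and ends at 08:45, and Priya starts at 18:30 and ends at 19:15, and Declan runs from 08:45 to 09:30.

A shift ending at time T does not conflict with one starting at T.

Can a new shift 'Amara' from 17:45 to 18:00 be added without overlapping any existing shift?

Yusuf: ends 08:45 at or before Amara starts 17:45 → clear.
Aoife: ends 09:15 at or before Amara starts 17:45 → clear.
Declan: ends 09:30 at or before Amara starts 17:45 → clear.
Ravi: ends 13:30 at or before Amara starts 17:45 → clear.
Hannah: ends 14:00 at or before Amara starts 17:45 → clear.
Rohan: starts 18:15 at or after Amara ends 18:00 → clear.
Priya: starts 18:30 at or after Amara ends 18:00 → clear.

Yes — the slot is free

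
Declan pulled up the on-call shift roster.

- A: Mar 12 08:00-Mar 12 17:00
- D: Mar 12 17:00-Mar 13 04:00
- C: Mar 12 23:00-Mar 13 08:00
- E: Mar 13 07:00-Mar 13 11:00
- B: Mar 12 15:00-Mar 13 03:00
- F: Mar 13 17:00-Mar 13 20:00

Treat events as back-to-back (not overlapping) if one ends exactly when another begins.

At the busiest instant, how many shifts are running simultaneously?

3

Walk through starts and ends in time order (an end at T is processed before a start at T):
Mar 12 08:00 start A → 1
Mar 12 15:00 start B → 2
Mar 12 17:00 end A → 1
Mar 12 17:00 start D → 2
Mar 12 23:00 start C → 3
Mar 13 03:00 end B → 2
Mar 13 04:00 end D → 1
Mar 13 07:00 start E → 2
Mar 13 08:00 end C → 1
Mar 13 11:00 end E → 0
Mar 13 17:00 start F → 1
Mar 13 20:00 end F → 0
Peak is 3, at Mar 12 23:00 (B, C, D).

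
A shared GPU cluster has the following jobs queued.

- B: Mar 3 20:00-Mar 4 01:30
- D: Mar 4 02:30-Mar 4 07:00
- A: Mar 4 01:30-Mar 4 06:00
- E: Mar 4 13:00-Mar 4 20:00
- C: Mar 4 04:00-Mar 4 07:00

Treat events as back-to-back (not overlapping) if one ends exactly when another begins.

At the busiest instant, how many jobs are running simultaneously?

Sort all start/end points and keep a running count:
Mar 3 20:00 start B → 1
Mar 4 01:30 end B → 0
Mar 4 01:30 start A → 1
Mar 4 02:30 start D → 2
Mar 4 04:00 start C → 3
Mar 4 06:00 end A → 2
Mar 4 07:00 end C → 1
Mar 4 07:00 end D → 0
Mar 4 13:00 start E → 1
Mar 4 20:00 end E → 0
Peak is 3, at Mar 4 04:00 (A, C, D).

3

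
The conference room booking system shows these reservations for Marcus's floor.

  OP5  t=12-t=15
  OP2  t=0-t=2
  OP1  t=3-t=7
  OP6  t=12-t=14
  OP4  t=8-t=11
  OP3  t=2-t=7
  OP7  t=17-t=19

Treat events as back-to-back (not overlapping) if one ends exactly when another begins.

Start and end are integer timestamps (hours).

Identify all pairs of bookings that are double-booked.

OP1 & OP3, OP5 & OP6

Sorted by start: OP2, OP3, OP1, OP4, OP5, OP6, OP7.
OP3 starts exactly when OP2 ends (back-to-back, no overlap), so OP2 has no further overlaps.
OP1 starts before OP3 ends → OP3 and OP1 overlap.
OP4 starts after OP3 ends, so OP3 has no further overlaps.
OP4 starts after OP1 ends, so OP1 has no further overlaps.
OP5 starts after OP4 ends, so OP4 has no further overlaps.
OP6 starts before OP5 ends → OP5 and OP6 overlap.
OP7 starts after OP5 ends.
OP7 starts after OP6 ends.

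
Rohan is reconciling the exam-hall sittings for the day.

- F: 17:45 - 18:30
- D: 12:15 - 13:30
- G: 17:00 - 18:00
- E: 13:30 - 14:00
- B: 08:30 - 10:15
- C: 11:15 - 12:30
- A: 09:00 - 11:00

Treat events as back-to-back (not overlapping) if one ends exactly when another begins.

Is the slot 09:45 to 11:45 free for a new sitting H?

No — it overlaps A, B, C

B: starts 08:30 before H ends 11:45, and ends 10:15 after H starts 09:45 → overlap.
A: starts 09:00 before H ends 11:45, and ends 11:00 after H starts 09:45 → overlap.
C: starts 11:15 before H ends 11:45, and ends 12:30 after H starts 09:45 → overlap.
D: starts 12:15 at or after H ends 11:45 → clear.
E: starts 13:30 at or after H ends 11:45 → clear.
G: starts 17:00 at or after H ends 11:45 → clear.
F: starts 17:45 at or after H ends 11:45 → clear.
H overlaps A, B, C.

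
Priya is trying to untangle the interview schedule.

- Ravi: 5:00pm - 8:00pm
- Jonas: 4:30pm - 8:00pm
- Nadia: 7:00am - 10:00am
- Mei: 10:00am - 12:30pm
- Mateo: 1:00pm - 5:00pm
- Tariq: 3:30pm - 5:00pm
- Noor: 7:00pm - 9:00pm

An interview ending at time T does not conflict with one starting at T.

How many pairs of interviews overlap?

6

Two intervals overlap when each starts before the other ends.
Sorted by start: Nadia, Mei, Mateo, Tariq, Jonas, Ravi, Noor.
Mei starts exactly when Nadia ends (back-to-back, no overlap) — done with Nadia.
Mateo starts after Mei ends — done with Mei.
Tariq starts before Mateo ends → Mateo and Tariq overlap.
Jonas starts before Mateo ends → Mateo and Jonas overlap.
Ravi starts exactly when Mateo ends (back-to-back, no overlap) — done with Mateo.
Jonas starts before Tariq ends → Tariq and Jonas overlap.
Ravi starts exactly when Tariq ends (back-to-back, no overlap) — done with Tariq.
Ravi starts before Jonas ends → Jonas and Ravi overlap.
Noor starts before Jonas ends → Jonas and Noor overlap.
Noor starts before Ravi ends → Ravi and Noor overlap.
Overlapping pairs: Jonas & Mateo, Jonas & Noor, Jonas & Ravi, Jonas & Tariq, Mateo & Tariq, Noor & Ravi — 6 in total.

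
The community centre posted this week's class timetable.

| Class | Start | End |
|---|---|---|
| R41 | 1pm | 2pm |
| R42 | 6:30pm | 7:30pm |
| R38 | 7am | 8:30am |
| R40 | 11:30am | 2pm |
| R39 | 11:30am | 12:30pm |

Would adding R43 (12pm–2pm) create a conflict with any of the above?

Yes — it overlaps R39, R40, R41

R38: ends 8:30am at or before R43 starts 12pm → clear.
R39: starts 11:30am before R43 ends 2pm, and ends 12:30pm after R43 starts 12pm → overlap.
R40: starts 11:30am before R43 ends 2pm, and ends 2pm after R43 starts 12pm → overlap.
R41: starts 1pm before R43 ends 2pm, and ends 2pm after R43 starts 12pm → overlap.
R42: starts 6:30pm at or after R43 ends 2pm → clear.
R43 overlaps R39, R40, R41.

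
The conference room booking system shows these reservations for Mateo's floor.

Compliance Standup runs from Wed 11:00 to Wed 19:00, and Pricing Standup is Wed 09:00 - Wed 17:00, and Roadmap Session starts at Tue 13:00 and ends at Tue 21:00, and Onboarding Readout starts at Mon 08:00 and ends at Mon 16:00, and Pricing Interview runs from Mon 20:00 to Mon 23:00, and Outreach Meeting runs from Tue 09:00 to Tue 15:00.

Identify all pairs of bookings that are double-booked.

Compliance Standup & Pricing Standup, Outreach Meeting & Roadmap Session

Check each pair: they overlap iff neither finishes before the other starts.
Sorted by start: Onboarding Readout, Pricing Interview, Outreach Meeting, Roadmap Session, Pricing Standup, Compliance Standup.
Pricing Interview starts after Onboarding Readout ends, so nothing later overlaps Onboarding Readout either.
Outreach Meeting starts after Pricing Interview ends, so nothing later overlaps Pricing Interview either.
Roadmap Session starts before Outreach Meeting ends → Outreach Meeting and Roadmap Session overlap.
Pricing Standup starts after Outreach Meeting ends, so nothing later overlaps Outreach Meeting either.
Pricing Standup starts after Roadmap Session ends, so nothing later overlaps Roadmap Session either.
Compliance Standup starts before Pricing Standup ends → Pricing Standup and Compliance Standup overlap.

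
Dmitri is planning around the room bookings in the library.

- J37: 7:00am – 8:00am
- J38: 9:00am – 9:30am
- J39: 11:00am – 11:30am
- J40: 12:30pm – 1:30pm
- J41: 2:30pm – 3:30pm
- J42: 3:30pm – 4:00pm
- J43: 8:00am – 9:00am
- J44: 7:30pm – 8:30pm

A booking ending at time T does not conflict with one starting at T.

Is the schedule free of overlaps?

Sorted by start: J37, J43, J38, J39, J40, J41, J42, J44.
J43 starts exactly when J37 ends (back-to-back, no overlap); J37 is clear from here.
J38 starts exactly when J43 ends (back-to-back, no overlap); J43 is clear from here.
J39 starts after J38 ends; J38 is clear from here.
J40 starts after J39 ends; J39 is clear from here.
J41 starts after J40 ends; J40 is clear from here.
J42 starts exactly when J41 ends (back-to-back, no overlap); J41 is clear from here.
J44 starts after J42 ends.
Every pair is clear; the schedule has no overlaps.

Yes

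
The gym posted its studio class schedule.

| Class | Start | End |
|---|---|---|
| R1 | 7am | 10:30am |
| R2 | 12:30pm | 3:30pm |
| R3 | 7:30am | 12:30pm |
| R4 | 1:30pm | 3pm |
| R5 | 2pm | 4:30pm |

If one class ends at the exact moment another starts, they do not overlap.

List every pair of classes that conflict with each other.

Sorted by start: R1, R3, R2, R4, R5.
R3 starts before R1 ends → R1 and R3 overlap.
R2 starts after R1 ends; R1 is clear from here.
R2 starts exactly when R3 ends (back-to-back, no overlap); R3 is clear from here.
R4 starts before R2 ends → R2 and R4 overlap.
R5 starts before R2 ends → R2 and R5 overlap.
R5 starts before R4 ends → R4 and R5 overlap.

R1 & R3, R2 & R4, R2 & R5, R4 & R5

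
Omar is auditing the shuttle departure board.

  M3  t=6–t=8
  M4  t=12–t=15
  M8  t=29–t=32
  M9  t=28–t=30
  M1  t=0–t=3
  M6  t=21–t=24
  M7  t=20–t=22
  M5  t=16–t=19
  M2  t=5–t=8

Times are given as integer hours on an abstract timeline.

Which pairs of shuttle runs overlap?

M2 & M3, M6 & M7, M8 & M9

Sorted by start: M1, M2, M3, M4, M5, M7, M6, M9, M8.
M2 starts after M1 ends — done with M1.
M3 starts before M2 ends → M2 and M3 overlap.
M4 starts after M2 ends — done with M2.
M4 starts after M3 ends — done with M3.
M5 starts after M4 ends — done with M4.
M7 starts after M5 ends — done with M5.
M6 starts before M7 ends → M7 and M6 overlap.
M9 starts after M7 ends — done with M7.
M9 starts after M6 ends — done with M6.
M8 starts before M9 ends → M9 and M8 overlap.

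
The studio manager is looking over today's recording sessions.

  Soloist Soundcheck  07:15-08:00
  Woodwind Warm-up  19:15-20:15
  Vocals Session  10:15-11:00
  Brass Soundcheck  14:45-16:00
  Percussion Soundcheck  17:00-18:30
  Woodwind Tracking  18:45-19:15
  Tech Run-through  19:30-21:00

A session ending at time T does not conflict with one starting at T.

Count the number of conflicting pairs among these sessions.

1

Check each pair: they overlap iff neither finishes before the other starts.
Sorted by start: Soloist Soundcheck, Vocals Session, Brass Soundcheck, Percussion Soundcheck, Woodwind Tracking, Woodwind Warm-up, Tech Run-through.
Vocals Session starts after Soloist Soundcheck ends; Soloist Soundcheck is clear from here.
Brass Soundcheck starts after Vocals Session ends; Vocals Session is clear from here.
Percussion Soundcheck starts after Brass Soundcheck ends; Brass Soundcheck is clear from here.
Woodwind Tracking starts after Percussion Soundcheck ends; Percussion Soundcheck is clear from here.
Woodwind Warm-up starts exactly when Woodwind Tracking ends (back-to-back, no overlap); Woodwind Tracking is clear from here.
Tech Run-through starts before Woodwind Warm-up ends → Woodwind Warm-up and Tech Run-through overlap.
Overlapping pairs: Tech Run-through & Woodwind Warm-up — 1 in total.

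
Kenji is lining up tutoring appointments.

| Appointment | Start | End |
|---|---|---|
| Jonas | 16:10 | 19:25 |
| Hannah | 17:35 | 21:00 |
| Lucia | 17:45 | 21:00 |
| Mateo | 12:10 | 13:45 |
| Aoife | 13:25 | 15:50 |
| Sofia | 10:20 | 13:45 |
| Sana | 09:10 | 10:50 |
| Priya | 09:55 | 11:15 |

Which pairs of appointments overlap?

Check each pair: they overlap iff neither finishes before the other starts.
Sorted by start: Sana, Priya, Sofia, Mateo, Aoife, Jonas, Hannah, Lucia.
Priya starts before Sana ends → Sana and Priya overlap.
Sofia starts before Sana ends → Sana and Sofia overlap.
Mateo starts after Sana ends; Sana is clear from here.
Sofia starts before Priya ends → Priya and Sofia overlap.
Mateo starts after Priya ends; Priya is clear from here.
Mateo starts before Sofia ends → Sofia and Mateo overlap.
Aoife starts before Sofia ends → Sofia and Aoife overlap.
Jonas starts after Sofia ends; Sofia is clear from here.
Aoife starts before Mateo ends → Mateo and Aoife overlap.
Jonas starts after Mateo ends; Mateo is clear from here.
Jonas starts after Aoife ends; Aoife is clear from here.
Hannah starts before Jonas ends → Jonas and Hannah overlap.
Lucia starts before Jonas ends → Jonas and Lucia overlap.
Lucia starts before Hannah ends → Hannah and Lucia overlap.

Aoife & Mateo, Aoife & Sofia, Hannah & Jonas, Hannah & Lucia, Jonas & Lucia, Mateo & Sofia, Priya & Sana, Priya & Sofia, Sana & Sofia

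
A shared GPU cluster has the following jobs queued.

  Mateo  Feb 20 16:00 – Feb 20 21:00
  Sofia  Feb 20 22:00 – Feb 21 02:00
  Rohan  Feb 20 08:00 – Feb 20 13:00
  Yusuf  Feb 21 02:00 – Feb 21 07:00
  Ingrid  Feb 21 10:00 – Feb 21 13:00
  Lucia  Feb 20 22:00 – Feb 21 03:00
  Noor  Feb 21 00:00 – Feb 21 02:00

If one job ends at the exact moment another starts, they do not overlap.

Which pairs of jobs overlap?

Sorted by start: Rohan, Mateo, Lucia, Sofia, Noor, Yusuf, Ingrid.
Mateo starts after Rohan ends; Rohan is clear from here.
Lucia starts after Mateo ends; Mateo is clear from here.
Sofia starts before Lucia ends → Lucia and Sofia overlap.
Noor starts before Lucia ends → Lucia and Noor overlap.
Yusuf starts before Lucia ends → Lucia and Yusuf overlap.
Ingrid starts after Lucia ends.
Noor starts before Sofia ends → Sofia and Noor overlap.
Yusuf starts exactly when Sofia ends (back-to-back, no overlap); Sofia is clear from here.
Yusuf starts exactly when Noor ends (back-to-back, no overlap); Noor is clear from here.
Ingrid starts after Yusuf ends.

Lucia & Noor, Lucia & Sofia, Lucia & Yusuf, Noor & Sofia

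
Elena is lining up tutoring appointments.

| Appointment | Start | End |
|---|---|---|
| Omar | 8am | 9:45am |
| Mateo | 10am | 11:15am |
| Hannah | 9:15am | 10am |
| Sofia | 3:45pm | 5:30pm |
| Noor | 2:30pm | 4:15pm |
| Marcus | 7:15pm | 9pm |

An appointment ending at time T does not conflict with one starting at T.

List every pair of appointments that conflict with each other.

Hannah & Omar, Noor & Sofia

Sorted by start: Omar, Hannah, Mateo, Noor, Sofia, Marcus.
Hannah starts before Omar ends → Omar and Hannah overlap.
Mateo starts after Omar ends, so Omar has no further overlaps.
Mateo starts exactly when Hannah ends (back-to-back, no overlap), so Hannah has no further overlaps.
Noor starts after Mateo ends, so Mateo has no further overlaps.
Sofia starts before Noor ends → Noor and Sofia overlap.
Marcus starts after Noor ends.
Marcus starts after Sofia ends.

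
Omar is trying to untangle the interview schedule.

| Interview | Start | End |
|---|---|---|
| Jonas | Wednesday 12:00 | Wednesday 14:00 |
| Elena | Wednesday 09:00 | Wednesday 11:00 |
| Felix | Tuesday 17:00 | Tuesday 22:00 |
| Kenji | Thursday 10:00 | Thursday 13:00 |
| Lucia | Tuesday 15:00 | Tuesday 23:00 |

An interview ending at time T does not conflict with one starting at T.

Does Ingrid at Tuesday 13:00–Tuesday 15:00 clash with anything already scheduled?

No — it doesn't clash with anything

Lucia: starts Tuesday 15:00 at or after Ingrid ends Tuesday 15:00 → clear.
Felix: starts Tuesday 17:00 at or after Ingrid ends Tuesday 15:00 → clear.
Elena: starts Wednesday 09:00 at or after Ingrid ends Tuesday 15:00 → clear.
Jonas: starts Wednesday 12:00 at or after Ingrid ends Tuesday 15:00 → clear.
Kenji: starts Thursday 10:00 at or after Ingrid ends Tuesday 15:00 → clear.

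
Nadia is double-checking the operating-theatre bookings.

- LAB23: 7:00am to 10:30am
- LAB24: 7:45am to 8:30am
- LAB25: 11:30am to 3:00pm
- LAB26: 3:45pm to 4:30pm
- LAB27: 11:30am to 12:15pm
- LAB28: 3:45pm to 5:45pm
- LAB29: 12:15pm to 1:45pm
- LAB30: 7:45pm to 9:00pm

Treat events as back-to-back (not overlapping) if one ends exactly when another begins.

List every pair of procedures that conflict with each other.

Check each pair: they overlap iff neither finishes before the other starts.
Sorted by start: LAB23, LAB24, LAB25, LAB27, LAB29, LAB26, LAB28, LAB30.
LAB24 starts before LAB23 ends → LAB23 and LAB24 overlap.
LAB25 starts after LAB23 ends, so LAB23 has no further overlaps.
LAB25 starts after LAB24 ends, so LAB24 has no further overlaps.
LAB27 starts before LAB25 ends → LAB25 and LAB27 overlap.
LAB29 starts before LAB25 ends → LAB25 and LAB29 overlap.
LAB26 starts after LAB25 ends, so LAB25 has no further overlaps.
LAB29 starts exactly when LAB27 ends (back-to-back, no overlap), so LAB27 has no further overlaps.
LAB26 starts after LAB29 ends, so LAB29 has no further overlaps.
LAB28 starts before LAB26 ends → LAB26 and LAB28 overlap.
LAB30 starts after LAB26 ends.
LAB30 starts after LAB28 ends.

LAB23 & LAB24, LAB25 & LAB27, LAB25 & LAB29, LAB26 & LAB28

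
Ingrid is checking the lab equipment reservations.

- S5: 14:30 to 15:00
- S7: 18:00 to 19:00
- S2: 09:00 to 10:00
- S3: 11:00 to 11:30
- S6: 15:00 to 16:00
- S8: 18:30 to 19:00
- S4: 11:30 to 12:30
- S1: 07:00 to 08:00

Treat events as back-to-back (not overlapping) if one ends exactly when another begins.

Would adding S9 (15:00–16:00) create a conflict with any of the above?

Yes — it overlaps S6

S1: ends 08:00 at or before S9 starts 15:00 → clear.
S2: ends 10:00 at or before S9 starts 15:00 → clear.
S3: ends 11:30 at or before S9 starts 15:00 → clear.
S4: ends 12:30 at or before S9 starts 15:00 → clear.
S5: ends 15:00 at or before S9 starts 15:00 → clear.
S6: starts 15:00 before S9 ends 16:00, and ends 16:00 after S9 starts 15:00 → overlap.
S7: starts 18:00 at or after S9 ends 16:00 → clear.
S8: starts 18:30 at or after S9 ends 16:00 → clear.
S9 overlaps S6.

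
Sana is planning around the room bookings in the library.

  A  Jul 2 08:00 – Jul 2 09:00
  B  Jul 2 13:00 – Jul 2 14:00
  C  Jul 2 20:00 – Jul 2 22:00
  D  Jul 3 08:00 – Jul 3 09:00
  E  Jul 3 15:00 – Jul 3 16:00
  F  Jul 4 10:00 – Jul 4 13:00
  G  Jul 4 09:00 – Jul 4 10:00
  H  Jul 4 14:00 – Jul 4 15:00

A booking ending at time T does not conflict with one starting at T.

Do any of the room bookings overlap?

No

Check each pair: they overlap iff neither finishes before the other starts.
Sorted by start: A, B, C, D, E, G, F, H.
B starts after A ends; A is clear from here.
C starts after B ends; B is clear from here.
D starts after C ends; C is clear from here.
E starts after D ends; D is clear from here.
G starts after E ends; E is clear from here.
F starts exactly when G ends (back-to-back, no overlap); G is clear from here.
H starts after F ends.
Every pair is clear; the schedule has no overlaps.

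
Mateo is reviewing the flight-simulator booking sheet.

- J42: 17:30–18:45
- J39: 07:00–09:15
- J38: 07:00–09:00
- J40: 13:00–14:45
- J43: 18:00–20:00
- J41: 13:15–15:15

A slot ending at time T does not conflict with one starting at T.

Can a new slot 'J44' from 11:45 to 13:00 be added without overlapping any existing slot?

Yes — the slot is free

J38: ends 09:00 at or before J44 starts 11:45 → clear.
J39: ends 09:15 at or before J44 starts 11:45 → clear.
J40: starts 13:00 at or after J44 ends 13:00 → clear.
J41: starts 13:15 at or after J44 ends 13:00 → clear.
J42: starts 17:30 at or after J44 ends 13:00 → clear.
J43: starts 18:00 at or after J44 ends 13:00 → clear.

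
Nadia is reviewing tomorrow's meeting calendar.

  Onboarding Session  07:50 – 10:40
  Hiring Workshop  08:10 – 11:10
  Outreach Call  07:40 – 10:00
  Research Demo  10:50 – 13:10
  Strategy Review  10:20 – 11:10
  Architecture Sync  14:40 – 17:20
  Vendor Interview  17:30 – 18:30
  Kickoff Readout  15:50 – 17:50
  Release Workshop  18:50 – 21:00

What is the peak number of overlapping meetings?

3

Sweep the timeline, counting +1 at each start and −1 at each end (ends before starts at a tie):
07:40 start Outreach Call → 1
07:50 start Onboarding Session → 2
08:10 start Hiring Workshop → 3
10:00 end Outreach Call → 2
10:20 start Strategy Review → 3
10:40 end Onboarding Session → 2
10:50 start Research Demo → 3
11:10 end Hiring Workshop → 2
11:10 end Strategy Review → 1
13:10 end Research Demo → 0
14:40 start Architecture Sync → 1
15:50 start Kickoff Readout → 2
17:20 end Architecture Sync → 1
17:30 start Vendor Interview → 2
17:50 end Kickoff Readout → 1
18:30 end Vendor Interview → 0
18:50 start Release Workshop → 1
21:00 end Release Workshop → 0
Peak is 3, at 08:10 (Hiring Workshop, Onboarding Session, Outreach Call).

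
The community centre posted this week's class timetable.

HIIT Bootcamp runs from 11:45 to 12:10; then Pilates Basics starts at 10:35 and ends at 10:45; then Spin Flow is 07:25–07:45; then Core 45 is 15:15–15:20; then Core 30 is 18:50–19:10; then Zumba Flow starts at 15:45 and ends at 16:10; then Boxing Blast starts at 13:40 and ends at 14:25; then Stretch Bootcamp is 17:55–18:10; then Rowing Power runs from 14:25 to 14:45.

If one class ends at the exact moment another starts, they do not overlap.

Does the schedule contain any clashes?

No

Check each pair: they overlap iff neither finishes before the other starts.
Sorted by start: Spin Flow, Pilates Basics, HIIT Bootcamp, Boxing Blast, Rowing Power, Core 45, Zumba Flow, Stretch Bootcamp, Core 30.
Pilates Basics starts after Spin Flow ends — done with Spin Flow.
HIIT Bootcamp starts after Pilates Basics ends — done with Pilates Basics.
Boxing Blast starts after HIIT Bootcamp ends — done with HIIT Bootcamp.
Rowing Power starts exactly when Boxing Blast ends (back-to-back, no overlap) — done with Boxing Blast.
Core 45 starts after Rowing Power ends — done with Rowing Power.
Zumba Flow starts after Core 45 ends — done with Core 45.
Stretch Bootcamp starts after Zumba Flow ends — done with Zumba Flow.
Core 30 starts after Stretch Bootcamp ends.
Every pair is clear; the schedule has no overlaps.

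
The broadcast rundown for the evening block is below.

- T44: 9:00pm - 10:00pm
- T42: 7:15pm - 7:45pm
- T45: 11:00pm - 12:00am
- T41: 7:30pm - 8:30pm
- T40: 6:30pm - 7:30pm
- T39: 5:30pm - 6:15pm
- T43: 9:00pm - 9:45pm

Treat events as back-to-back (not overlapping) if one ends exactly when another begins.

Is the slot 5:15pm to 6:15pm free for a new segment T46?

T39: starts 5:30pm before T46 ends 6:15pm, and ends 6:15pm after T46 starts 5:15pm → overlap.
T40: starts 6:30pm at or after T46 ends 6:15pm → clear.
T42: starts 7:15pm at or after T46 ends 6:15pm → clear.
T41: starts 7:30pm at or after T46 ends 6:15pm → clear.
T43: starts 9:00pm at or after T46 ends 6:15pm → clear.
T44: starts 9:00pm at or after T46 ends 6:15pm → clear.
T45: starts 11:00pm at or after T46 ends 6:15pm → clear.
T46 overlaps T39.

No — it overlaps T39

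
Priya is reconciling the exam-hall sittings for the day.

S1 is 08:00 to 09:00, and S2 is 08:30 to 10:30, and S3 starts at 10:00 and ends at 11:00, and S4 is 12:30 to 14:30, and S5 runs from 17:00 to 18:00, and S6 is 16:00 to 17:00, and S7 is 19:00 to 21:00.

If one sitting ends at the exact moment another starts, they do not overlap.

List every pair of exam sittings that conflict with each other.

S1 & S2, S2 & S3

Sorted by start: S1, S2, S3, S4, S6, S5, S7.
S2 starts before S1 ends → S1 and S2 overlap.
S3 starts after S1 ends — done with S1.
S3 starts before S2 ends → S2 and S3 overlap.
S4 starts after S2 ends — done with S2.
S4 starts after S3 ends — done with S3.
S6 starts after S4 ends — done with S4.
S5 starts exactly when S6 ends (back-to-back, no overlap) — done with S6.
S7 starts after S5 ends.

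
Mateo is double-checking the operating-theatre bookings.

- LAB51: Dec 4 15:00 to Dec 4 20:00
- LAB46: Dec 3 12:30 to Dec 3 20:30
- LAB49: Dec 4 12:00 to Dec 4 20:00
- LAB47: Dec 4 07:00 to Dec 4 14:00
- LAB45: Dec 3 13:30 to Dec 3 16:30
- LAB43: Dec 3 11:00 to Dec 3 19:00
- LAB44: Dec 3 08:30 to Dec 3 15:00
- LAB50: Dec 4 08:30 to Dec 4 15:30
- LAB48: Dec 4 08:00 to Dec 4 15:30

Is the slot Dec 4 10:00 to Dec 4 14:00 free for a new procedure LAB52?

No — it overlaps LAB47, LAB48, LAB49, LAB50

LAB44: ends Dec 3 15:00 at or before LAB52 starts Dec 4 10:00 → clear.
LAB43: ends Dec 3 19:00 at or before LAB52 starts Dec 4 10:00 → clear.
LAB46: ends Dec 3 20:30 at or before LAB52 starts Dec 4 10:00 → clear.
LAB45: ends Dec 3 16:30 at or before LAB52 starts Dec 4 10:00 → clear.
LAB47: starts Dec 4 07:00 before LAB52 ends Dec 4 14:00, and ends Dec 4 14:00 after LAB52 starts Dec 4 10:00 → overlap.
LAB48: starts Dec 4 08:00 before LAB52 ends Dec 4 14:00, and ends Dec 4 15:30 after LAB52 starts Dec 4 10:00 → overlap.
LAB50: starts Dec 4 08:30 before LAB52 ends Dec 4 14:00, and ends Dec 4 15:30 after LAB52 starts Dec 4 10:00 → overlap.
LAB49: starts Dec 4 12:00 before LAB52 ends Dec 4 14:00, and ends Dec 4 20:00 after LAB52 starts Dec 4 10:00 → overlap.
LAB51: starts Dec 4 15:00 at or after LAB52 ends Dec 4 14:00 → clear.
LAB52 overlaps LAB47, LAB48, LAB49, LAB50.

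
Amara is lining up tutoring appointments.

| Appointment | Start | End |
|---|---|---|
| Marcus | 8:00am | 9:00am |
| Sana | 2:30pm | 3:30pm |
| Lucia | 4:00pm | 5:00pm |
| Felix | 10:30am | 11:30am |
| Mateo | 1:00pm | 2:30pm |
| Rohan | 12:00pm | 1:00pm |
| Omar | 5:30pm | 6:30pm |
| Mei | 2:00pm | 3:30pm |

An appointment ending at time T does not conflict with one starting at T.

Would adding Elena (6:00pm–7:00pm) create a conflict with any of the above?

Yes — it overlaps Omar

Marcus: ends 9:00am at or before Elena starts 6:00pm → clear.
Felix: ends 11:30am at or before Elena starts 6:00pm → clear.
Rohan: ends 1:00pm at or before Elena starts 6:00pm → clear.
Mateo: ends 2:30pm at or before Elena starts 6:00pm → clear.
Mei: ends 3:30pm at or before Elena starts 6:00pm → clear.
Sana: ends 3:30pm at or before Elena starts 6:00pm → clear.
Lucia: ends 5:00pm at or before Elena starts 6:00pm → clear.
Omar: starts 5:30pm before Elena ends 7:00pm, and ends 6:30pm after Elena starts 6:00pm → overlap.
Elena overlaps Omar.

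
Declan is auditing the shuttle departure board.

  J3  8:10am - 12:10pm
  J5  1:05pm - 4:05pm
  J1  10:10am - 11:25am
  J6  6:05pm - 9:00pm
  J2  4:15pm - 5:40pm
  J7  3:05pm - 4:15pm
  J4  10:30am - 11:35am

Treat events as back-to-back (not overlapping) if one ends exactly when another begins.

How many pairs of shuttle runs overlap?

4

Sorted by start: J3, J1, J4, J5, J7, J2, J6.
J1 starts before J3 ends → J3 and J1 overlap.
J4 starts before J3 ends → J3 and J4 overlap.
J5 starts after J3 ends, so J3 has no further overlaps.
J4 starts before J1 ends → J1 and J4 overlap.
J5 starts after J1 ends, so J1 has no further overlaps.
J5 starts after J4 ends, so J4 has no further overlaps.
J7 starts before J5 ends → J5 and J7 overlap.
J2 starts after J5 ends, so J5 has no further overlaps.
J2 starts exactly when J7 ends (back-to-back, no overlap), so J7 has no further overlaps.
J6 starts after J2 ends.
Overlapping pairs: J1 & J3, J1 & J4, J3 & J4, J5 & J7 — 4 in total.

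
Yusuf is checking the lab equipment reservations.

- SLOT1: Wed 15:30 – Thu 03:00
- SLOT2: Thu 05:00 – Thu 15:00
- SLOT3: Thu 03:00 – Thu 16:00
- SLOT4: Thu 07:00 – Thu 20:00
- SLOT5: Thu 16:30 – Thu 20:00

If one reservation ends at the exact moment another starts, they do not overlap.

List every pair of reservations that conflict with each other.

Sorted by start: SLOT1, SLOT3, SLOT2, SLOT4, SLOT5.
SLOT3 starts exactly when SLOT1 ends (back-to-back, no overlap); SLOT1 is clear from here.
SLOT2 starts before SLOT3 ends → SLOT3 and SLOT2 overlap.
SLOT4 starts before SLOT3 ends → SLOT3 and SLOT4 overlap.
SLOT5 starts after SLOT3 ends.
SLOT4 starts before SLOT2 ends → SLOT2 and SLOT4 overlap.
SLOT5 starts after SLOT2 ends.
SLOT5 starts before SLOT4 ends → SLOT4 and SLOT5 overlap.

SLOT2 & SLOT3, SLOT2 & SLOT4, SLOT3 & SLOT4, SLOT4 & SLOT5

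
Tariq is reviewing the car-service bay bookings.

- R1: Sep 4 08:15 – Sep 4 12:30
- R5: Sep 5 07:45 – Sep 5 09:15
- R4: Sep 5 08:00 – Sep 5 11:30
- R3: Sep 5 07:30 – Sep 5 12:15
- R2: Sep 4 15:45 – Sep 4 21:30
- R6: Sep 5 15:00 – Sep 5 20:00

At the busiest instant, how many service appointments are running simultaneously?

Walk through starts and ends in time order (an end at T is processed before a start at T):
Sep 4 08:15 start R1 → 1
Sep 4 12:30 end R1 → 0
Sep 4 15:45 start R2 → 1
Sep 4 21:30 end R2 → 0
Sep 5 07:30 start R3 → 1
Sep 5 07:45 start R5 → 2
Sep 5 08:00 start R4 → 3
Sep 5 09:15 end R5 → 2
Sep 5 11:30 end R4 → 1
Sep 5 12:15 end R3 → 0
Sep 5 15:00 start R6 → 1
Sep 5 20:00 end R6 → 0
Peak is 3, at Sep 5 08:00 (R3, R4, R5).

3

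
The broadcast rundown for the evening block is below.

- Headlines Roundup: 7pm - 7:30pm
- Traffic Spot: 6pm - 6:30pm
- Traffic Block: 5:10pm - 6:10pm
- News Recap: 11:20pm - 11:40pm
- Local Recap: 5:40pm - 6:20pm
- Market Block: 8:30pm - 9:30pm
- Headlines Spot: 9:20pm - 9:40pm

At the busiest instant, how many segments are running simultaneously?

3

Sweep the timeline, counting +1 at each start and −1 at each end (ends before starts at a tie):
5:10pm start Traffic Block → 1
5:40pm start Local Recap → 2
6pm start Traffic Spot → 3
6:10pm end Traffic Block → 2
6:20pm end Local Recap → 1
6:30pm end Traffic Spot → 0
7pm start Headlines Roundup → 1
7:30pm end Headlines Roundup → 0
8:30pm start Market Block → 1
9:20pm start Headlines Spot → 2
9:30pm end Market Block → 1
9:40pm end Headlines Spot → 0
11:20pm start News Recap → 1
11:40pm end News Recap → 0
Peak is 3, at 6pm (Local Recap, Traffic Block, Traffic Spot).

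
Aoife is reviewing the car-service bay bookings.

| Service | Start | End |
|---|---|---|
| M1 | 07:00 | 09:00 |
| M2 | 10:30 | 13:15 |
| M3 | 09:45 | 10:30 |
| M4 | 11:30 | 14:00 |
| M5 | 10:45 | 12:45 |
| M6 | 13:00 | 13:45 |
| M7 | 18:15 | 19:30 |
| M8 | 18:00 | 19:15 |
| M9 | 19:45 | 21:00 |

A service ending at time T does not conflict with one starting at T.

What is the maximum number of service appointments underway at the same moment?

Sweep the timeline, counting +1 at each start and −1 at each end (ends before starts at a tie):
07:00 start M1 → 1
09:00 end M1 → 0
09:45 start M3 → 1
10:30 end M3 → 0
10:30 start M2 → 1
10:45 start M5 → 2
11:30 start M4 → 3
12:45 end M5 → 2
13:00 start M6 → 3
13:15 end M2 → 2
13:45 end M6 → 1
14:00 end M4 → 0
18:00 start M8 → 1
18:15 start M7 → 2
19:15 end M8 → 1
19:30 end M7 → 0
19:45 start M9 → 1
21:00 end M9 → 0
Peak is 3, at 11:30 (M2, M4, M5).

3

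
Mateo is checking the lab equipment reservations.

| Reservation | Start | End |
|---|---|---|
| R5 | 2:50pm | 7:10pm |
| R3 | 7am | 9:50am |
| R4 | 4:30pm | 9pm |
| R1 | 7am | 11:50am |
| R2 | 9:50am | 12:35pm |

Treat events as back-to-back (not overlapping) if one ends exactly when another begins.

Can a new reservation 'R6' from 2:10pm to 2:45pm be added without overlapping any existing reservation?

R1: ends 11:50am at or before R6 starts 2:10pm → clear.
R3: ends 9:50am at or before R6 starts 2:10pm → clear.
R2: ends 12:35pm at or before R6 starts 2:10pm → clear.
R5: starts 2:50pm at or after R6 ends 2:45pm → clear.
R4: starts 4:30pm at or after R6 ends 2:45pm → clear.

Yes — the slot is free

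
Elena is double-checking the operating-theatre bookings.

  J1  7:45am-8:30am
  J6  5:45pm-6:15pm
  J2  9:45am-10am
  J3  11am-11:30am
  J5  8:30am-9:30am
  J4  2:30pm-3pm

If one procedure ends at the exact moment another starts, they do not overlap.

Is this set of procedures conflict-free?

Yes

Check each pair: they overlap iff neither finishes before the other starts.
Sorted by start: J1, J5, J2, J3, J4, J6.
J5 starts exactly when J1 ends (back-to-back, no overlap) — done with J1.
J2 starts after J5 ends — done with J5.
J3 starts after J2 ends — done with J2.
J4 starts after J3 ends — done with J3.
J6 starts after J4 ends.
Every pair is clear; the schedule has no overlaps.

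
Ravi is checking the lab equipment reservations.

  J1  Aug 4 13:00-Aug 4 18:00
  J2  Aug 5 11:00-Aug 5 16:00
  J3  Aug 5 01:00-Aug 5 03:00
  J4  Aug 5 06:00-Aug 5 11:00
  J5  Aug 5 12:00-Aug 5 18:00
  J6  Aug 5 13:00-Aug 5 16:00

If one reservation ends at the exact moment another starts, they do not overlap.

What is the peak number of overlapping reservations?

3

Sort all start/end points and keep a running count:
Aug 4 13:00 start J1 → 1
Aug 4 18:00 end J1 → 0
Aug 5 01:00 start J3 → 1
Aug 5 03:00 end J3 → 0
Aug 5 06:00 start J4 → 1
Aug 5 11:00 end J4 → 0
Aug 5 11:00 start J2 → 1
Aug 5 12:00 start J5 → 2
Aug 5 13:00 start J6 → 3
Aug 5 16:00 end J2 → 2
Aug 5 16:00 end J6 → 1
Aug 5 18:00 end J5 → 0
Peak is 3, at Aug 5 13:00 (J2, J5, J6).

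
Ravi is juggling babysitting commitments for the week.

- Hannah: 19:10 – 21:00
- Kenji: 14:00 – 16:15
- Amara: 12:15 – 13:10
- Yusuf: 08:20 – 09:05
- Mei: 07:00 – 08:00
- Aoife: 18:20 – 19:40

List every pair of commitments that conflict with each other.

Sorted by start: Mei, Yusuf, Amara, Kenji, Aoife, Hannah.
Yusuf starts after Mei ends, so Mei has no further overlaps.
Amara starts after Yusuf ends, so Yusuf has no further overlaps.
Kenji starts after Amara ends, so Amara has no further overlaps.
Aoife starts after Kenji ends, so Kenji has no further overlaps.
Hannah starts before Aoife ends → Aoife and Hannah overlap.

Aoife & Hannah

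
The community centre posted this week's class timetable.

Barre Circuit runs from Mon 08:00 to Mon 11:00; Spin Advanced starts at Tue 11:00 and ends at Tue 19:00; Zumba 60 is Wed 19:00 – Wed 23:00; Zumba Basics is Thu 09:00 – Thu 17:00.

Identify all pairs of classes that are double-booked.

no overlapping pairs

Sorted by start: Barre Circuit, Spin Advanced, Zumba 60, Zumba Basics.
Spin Advanced starts after Barre Circuit ends; Barre Circuit is clear from here.
Zumba 60 starts after Spin Advanced ends; Spin Advanced is clear from here.
Zumba Basics starts after Zumba 60 ends.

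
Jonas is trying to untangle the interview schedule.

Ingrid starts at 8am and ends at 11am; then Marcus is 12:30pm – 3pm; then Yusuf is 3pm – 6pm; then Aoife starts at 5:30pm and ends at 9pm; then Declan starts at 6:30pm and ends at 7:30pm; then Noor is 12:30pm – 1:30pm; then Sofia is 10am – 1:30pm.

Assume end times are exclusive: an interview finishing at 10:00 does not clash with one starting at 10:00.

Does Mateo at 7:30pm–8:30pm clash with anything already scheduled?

Yes — it overlaps Aoife

Ingrid: ends 11am at or before Mateo starts 7:30pm → clear.
Sofia: ends 1:30pm at or before Mateo starts 7:30pm → clear.
Noor: ends 1:30pm at or before Mateo starts 7:30pm → clear.
Marcus: ends 3pm at or before Mateo starts 7:30pm → clear.
Yusuf: ends 6pm at or before Mateo starts 7:30pm → clear.
Aoife: starts 5:30pm before Mateo ends 8:30pm, and ends 9pm after Mateo starts 7:30pm → overlap.
Declan: ends 7:30pm at or before Mateo starts 7:30pm → clear.
Mateo overlaps Aoife.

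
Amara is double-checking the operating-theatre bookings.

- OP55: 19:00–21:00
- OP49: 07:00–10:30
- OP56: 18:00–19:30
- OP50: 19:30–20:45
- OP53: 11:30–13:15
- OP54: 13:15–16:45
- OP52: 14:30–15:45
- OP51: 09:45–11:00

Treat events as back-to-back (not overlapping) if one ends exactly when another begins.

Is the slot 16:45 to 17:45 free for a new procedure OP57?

OP49: ends 10:30 at or before OP57 starts 16:45 → clear.
OP51: ends 11:00 at or before OP57 starts 16:45 → clear.
OP53: ends 13:15 at or before OP57 starts 16:45 → clear.
OP54: ends 16:45 at or before OP57 starts 16:45 → clear.
OP52: ends 15:45 at or before OP57 starts 16:45 → clear.
OP56: starts 18:00 at or after OP57 ends 17:45 → clear.
OP55: starts 19:00 at or after OP57 ends 17:45 → clear.
OP50: starts 19:30 at or after OP57 ends 17:45 → clear.

Yes — the slot is free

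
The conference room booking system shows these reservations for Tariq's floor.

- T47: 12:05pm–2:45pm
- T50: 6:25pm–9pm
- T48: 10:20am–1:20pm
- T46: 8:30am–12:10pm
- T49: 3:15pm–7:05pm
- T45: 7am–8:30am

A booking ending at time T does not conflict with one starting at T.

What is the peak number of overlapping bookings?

Walk through starts and ends in time order (an end at T is processed before a start at T):
7am start T45 → 1
8:30am end T45 → 0
8:30am start T46 → 1
10:20am start T48 → 2
12:05pm start T47 → 3
12:10pm end T46 → 2
1:20pm end T48 → 1
2:45pm end T47 → 0
3:15pm start T49 → 1
6:25pm start T50 → 2
7:05pm end T49 → 1
9pm end T50 → 0
Peak is 3, at 12:05pm (T46, T47, T48).

3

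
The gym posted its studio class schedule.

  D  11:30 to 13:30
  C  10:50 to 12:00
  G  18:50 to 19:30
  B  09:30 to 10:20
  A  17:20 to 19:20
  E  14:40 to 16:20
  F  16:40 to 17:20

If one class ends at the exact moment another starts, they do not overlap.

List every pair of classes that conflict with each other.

A & G, C & D

Sorted by start: B, C, D, E, F, A, G.
C starts after B ends, so B has no further overlaps.
D starts before C ends → C and D overlap.
E starts after C ends, so C has no further overlaps.
E starts after D ends, so D has no further overlaps.
F starts after E ends, so E has no further overlaps.
A starts exactly when F ends (back-to-back, no overlap), so F has no further overlaps.
G starts before A ends → A and G overlap.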